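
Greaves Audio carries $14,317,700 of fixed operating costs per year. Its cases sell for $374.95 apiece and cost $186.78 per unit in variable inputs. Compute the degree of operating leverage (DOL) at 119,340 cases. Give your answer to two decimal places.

2.76

At 119,340 units, contribution = 119,340 × $188.17 = $22,456,207.80.
Operating income = contribution − fixed costs = $22,456,207.80 − $14,317,700 = $8,138,507.80.
DOL = contribution ÷ EBIT = $22,456,207.80 ÷ $8,138,507.80 = 2.7593.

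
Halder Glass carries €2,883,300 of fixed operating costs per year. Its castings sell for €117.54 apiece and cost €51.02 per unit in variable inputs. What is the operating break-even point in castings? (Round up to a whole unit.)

Contribution margin per unit = €117.54 − €51.02 = €66.52.
Break-even volume = fixed costs ÷ CM per unit = €2,883,300 ÷ €66.52 = 43,344.86, so 43,345 castings.

43,345 castings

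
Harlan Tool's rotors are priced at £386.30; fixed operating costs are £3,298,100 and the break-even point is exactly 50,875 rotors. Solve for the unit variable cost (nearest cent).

Contribution per unit must be FC / Q = £3,298,100 / 50,875 = £64.8275.
Variable cost per unit = £386.30 − £64.8275 = £321.47.

£321.47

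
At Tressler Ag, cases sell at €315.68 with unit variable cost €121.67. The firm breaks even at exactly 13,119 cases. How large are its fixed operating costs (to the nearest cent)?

€2,545,217.19

Unit CM = price − variable cost = €315.68 − €121.67 = €194.01.
Fixed costs = break-even units × CM = 13,119 × €194.01 = €2,545,217.19.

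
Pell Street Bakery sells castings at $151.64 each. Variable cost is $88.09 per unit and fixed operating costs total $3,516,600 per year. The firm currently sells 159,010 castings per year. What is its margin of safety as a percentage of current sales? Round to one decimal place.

Contribution margin per unit = $151.64 − $88.09 = $63.55. Break-even units = $3,516,600 ÷ $63.55 = 55,335.96; break-even revenue = 55,335.96 × $151.64 = $8,391,144.36.
Actual sales revenue = 159,010 × $151.64 = $24,112,276.40.
Margin of safety = ($24,112,276.40 − $8,391,144.36) ÷ $24,112,276.40 = 65.2%.

65.2%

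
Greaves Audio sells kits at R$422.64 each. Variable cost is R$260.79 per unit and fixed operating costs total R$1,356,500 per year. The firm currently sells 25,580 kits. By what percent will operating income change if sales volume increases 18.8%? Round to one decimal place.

+28.0%

At 25,580 units, contribution = 25,580 × R$161.85 = R$4,140,123.00.
Operating income = contribution − fixed costs = R$4,140,123.00 − R$1,356,500 = R$2,783,623.00.
Degree of operating leverage = R$4,140,123.00 / R$2,783,623.00 = 1.4873.
Operating income changes by 1.4873 × +18.8% = +28.0%.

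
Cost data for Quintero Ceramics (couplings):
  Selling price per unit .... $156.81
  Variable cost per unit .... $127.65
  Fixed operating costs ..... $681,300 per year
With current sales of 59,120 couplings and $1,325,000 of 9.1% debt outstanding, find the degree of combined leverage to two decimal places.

Contribution at this volume is 59,120 × $29.16 = $1,723,939.20.
Operating income = contribution − fixed costs = $1,723,939.20 − $681,300 = $1,042,639.20. Interest = $120,575.00, so EBIT − I = $922,064.20.
Degree of total leverage = total CM / (EBIT − interest) = $1,723,939.20 / $922,064.20 = 1.8697.

1.87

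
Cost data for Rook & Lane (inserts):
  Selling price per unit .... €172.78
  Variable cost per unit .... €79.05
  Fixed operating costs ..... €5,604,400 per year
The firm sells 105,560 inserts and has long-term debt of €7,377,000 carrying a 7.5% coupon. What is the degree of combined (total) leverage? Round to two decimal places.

Total contribution margin = 105,560 × €93.73 = €9,894,138.80.
Subtracting fixed costs: EBIT = €9,894,138.80 − €5,604,400 = €4,289,738.80. Interest = €553,275.00.
DOL = €9,894,138.80 ÷ €4,289,738.80 = 2.3065; DFL = €4,289,738.80 ÷ €3,736,463.80 = 1.1481.
DCL = DOL × DFL = 2.3065 × 1.1481 = 2.6481.

2.65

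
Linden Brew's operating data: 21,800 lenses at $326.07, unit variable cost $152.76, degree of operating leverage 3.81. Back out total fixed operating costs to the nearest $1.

$2,786,515

At 21,800 units, contribution = 21,800 × $173.31 = $3,778,158.00.
DOL = contribution / EBIT, so EBIT = $3,778,158.00 / 3.81 = $991,642.52.
Fixed costs = CM − EBIT = $3,778,158.00 − $991,642.52 = $2,786,515.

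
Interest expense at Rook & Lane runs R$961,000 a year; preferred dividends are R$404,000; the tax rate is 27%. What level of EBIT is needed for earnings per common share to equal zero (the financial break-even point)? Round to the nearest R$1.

Preferred dividends are paid after tax, so their pre-tax equivalent is R$404,000 ÷ (1 − 0.27) = R$553,424.66.
EPS = 0 when EBIT covers interest plus the pre-tax preferred burden: R$961,000 + R$553,424.66 = R$1,514,424.66.

R$1,514,425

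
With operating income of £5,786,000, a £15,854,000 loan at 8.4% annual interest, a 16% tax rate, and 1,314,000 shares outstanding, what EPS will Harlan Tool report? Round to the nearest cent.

£2.85

Pre-tax income = £5,786,000 − £1,331,736.00 = £4,454,264.00.
After tax at 16%: net income = £4,454,264.00 × 0.84 = £3,741,581.76.
Per share: £3,741,581.76 / 1,314,000 shares = £2.85.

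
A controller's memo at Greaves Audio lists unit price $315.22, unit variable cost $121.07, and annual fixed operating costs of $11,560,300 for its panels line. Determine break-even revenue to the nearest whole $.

$18,769,188

CM per unit = $315.22 − $121.07 = $194.15; CM ratio = $194.15 / $315.22 = 0.6159.
Break-even revenue = fixed costs × price ÷ CM = $11,560,300 × $315.22 ÷ $194.15 = $18,769,188.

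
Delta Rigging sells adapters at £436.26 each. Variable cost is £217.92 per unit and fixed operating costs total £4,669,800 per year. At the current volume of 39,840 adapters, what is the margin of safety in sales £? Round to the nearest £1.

£8,049,981

Each unit contributes £436.26 − £217.92 = £218.34. Break-even units = £4,669,800 ÷ £218.34 = 21,387.74; break-even revenue = 21,387.74 × £436.26 = £9,330,617.15.
Current sales = 39,840 × £436.26 = £17,380,598.40.
Margin of safety = £17,380,598.40 − £9,330,617.15 = £8,049,981.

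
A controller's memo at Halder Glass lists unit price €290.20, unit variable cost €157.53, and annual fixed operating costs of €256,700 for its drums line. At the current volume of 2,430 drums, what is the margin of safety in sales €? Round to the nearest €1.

Contribution margin per unit = €290.20 − €157.53 = €132.67. Break-even units = €256,700 ÷ €132.67 = 1,934.88; break-even revenue = 1,934.88 × €290.20 = €561,501.02.
Actual sales revenue = 2,430 × €290.20 = €705,186.00.
Margin of safety = €705,186.00 − €561,501.02 = €143,685.

€143,685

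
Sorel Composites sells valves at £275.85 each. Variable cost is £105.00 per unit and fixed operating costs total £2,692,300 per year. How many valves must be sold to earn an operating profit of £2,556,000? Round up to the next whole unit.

Unit CM = price − variable cost = £275.85 − £105.00 = £170.85.
Units = (FC + target) / CM = (£2,692,300 + £2,556,000) / £170.85 = 30,718.76, so 30,719 valves.

30,719 valves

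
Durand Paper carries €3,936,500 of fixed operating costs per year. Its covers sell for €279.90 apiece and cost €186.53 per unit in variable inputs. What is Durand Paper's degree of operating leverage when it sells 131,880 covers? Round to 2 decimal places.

At 131,880 units, contribution = 131,880 × €93.37 = €12,313,635.60.
Operating income = contribution − fixed costs = €12,313,635.60 − €3,936,500 = €8,377,135.60.
Degree of operating leverage = €12,313,635.60 / €8,377,135.60 = 1.4699.

1.47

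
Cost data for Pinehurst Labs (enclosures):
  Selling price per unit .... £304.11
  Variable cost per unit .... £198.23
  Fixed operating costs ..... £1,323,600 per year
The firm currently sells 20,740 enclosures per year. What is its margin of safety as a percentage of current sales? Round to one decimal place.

39.7%

Contribution margin per unit = £304.11 − £198.23 = £105.88. Break-even units = £1,323,600 ÷ £105.88 = 12,500.94; break-even revenue = 12,500.94 × £304.11 = £3,801,662.22.
Actual sales revenue = 20,740 × £304.11 = £6,307,241.40.
Margin of safety = (£6,307,241.40 − £3,801,662.22) ÷ £6,307,241.40 = 39.7%.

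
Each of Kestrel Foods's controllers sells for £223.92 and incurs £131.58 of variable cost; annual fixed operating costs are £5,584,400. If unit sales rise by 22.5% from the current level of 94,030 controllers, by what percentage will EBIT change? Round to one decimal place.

+63.1%

Contribution at this volume is 94,030 × £92.34 = £8,682,730.20.
Operating income = contribution − fixed costs = £8,682,730.20 − £5,584,400 = £3,098,330.20.
Degree of operating leverage = £8,682,730.20 / £3,098,330.20 = 2.8024.
So EBIT moves 2.8024 × (+22.5%) = +63.1%.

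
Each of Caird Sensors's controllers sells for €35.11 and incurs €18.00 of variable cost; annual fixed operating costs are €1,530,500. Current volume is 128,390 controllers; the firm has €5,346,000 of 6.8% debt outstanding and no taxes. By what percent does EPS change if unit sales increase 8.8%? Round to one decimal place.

+63.9%

Contribution at this volume is 128,390 × €17.11 = €2,196,752.90.
Subtracting fixed costs: EBIT = €2,196,752.90 − €1,530,500 = €666,252.90.
Interest = €363,528.00, so EBIT − I = €302,724.90.
DCL = total CM / (EBIT − I) = €2,196,752.90 / €302,724.90 = 7.2566.
EPS therefore changes by 7.2566 × (+8.8%) = +63.9%.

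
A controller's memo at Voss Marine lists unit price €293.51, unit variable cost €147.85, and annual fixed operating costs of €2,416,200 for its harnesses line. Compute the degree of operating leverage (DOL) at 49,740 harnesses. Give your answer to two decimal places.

Contribution at this volume is 49,740 × €145.66 = €7,245,128.40.
EBIT = €7,245,128.40 − €2,416,200 = €4,828,928.40.
So DOL = total CM / EBIT = €7,245,128.40 / €4,828,928.40 = 1.5004.

1.50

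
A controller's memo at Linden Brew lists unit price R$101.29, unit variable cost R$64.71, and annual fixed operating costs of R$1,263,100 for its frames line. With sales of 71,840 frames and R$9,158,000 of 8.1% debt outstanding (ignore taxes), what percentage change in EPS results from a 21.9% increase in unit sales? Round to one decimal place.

Contribution at this volume is 71,840 × R$36.58 = R$2,627,907.20.
Operating income = contribution − fixed costs = R$2,627,907.20 − R$1,263,100 = R$1,364,807.20.
After interest of R$741,798.00, pre-tax earnings = R$623,009.20.
DCL = total CM / (EBIT − I) = R$2,627,907.20 / R$623,009.20 = 4.2181.
EPS therefore changes by 4.2181 × (+21.9%) = +92.4%.

+92.4%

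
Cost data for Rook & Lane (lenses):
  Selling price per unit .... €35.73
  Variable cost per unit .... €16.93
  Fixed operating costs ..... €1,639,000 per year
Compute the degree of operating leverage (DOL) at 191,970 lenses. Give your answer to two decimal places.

Total contribution margin = 191,970 × €18.80 = €3,609,036.00.
Subtracting fixed costs: EBIT = €3,609,036.00 − €1,639,000 = €1,970,036.00.
DOL = contribution ÷ EBIT = €3,609,036.00 ÷ €1,970,036.00 = 1.8320.

1.83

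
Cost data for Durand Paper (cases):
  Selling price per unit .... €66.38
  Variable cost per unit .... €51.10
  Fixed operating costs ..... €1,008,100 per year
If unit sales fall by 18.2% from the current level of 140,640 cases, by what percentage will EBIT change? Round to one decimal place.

-34.3%

Contribution at this volume is 140,640 × €15.28 = €2,148,979.20.
EBIT = €2,148,979.20 − €1,008,100 = €1,140,879.20.
DOL = contribution ÷ EBIT = €2,148,979.20 ÷ €1,140,879.20 = 1.8836.
So EBIT moves 1.8836 × (-18.2%) = -34.3%.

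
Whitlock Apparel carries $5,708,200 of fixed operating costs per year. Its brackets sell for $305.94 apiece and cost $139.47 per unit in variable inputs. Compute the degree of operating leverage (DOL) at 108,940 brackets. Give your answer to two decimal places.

1.46

Total contribution margin = 108,940 × $166.47 = $18,135,241.80.
Operating income = contribution − fixed costs = $18,135,241.80 − $5,708,200 = $12,427,041.80.
Degree of operating leverage = $18,135,241.80 / $12,427,041.80 = 1.4593.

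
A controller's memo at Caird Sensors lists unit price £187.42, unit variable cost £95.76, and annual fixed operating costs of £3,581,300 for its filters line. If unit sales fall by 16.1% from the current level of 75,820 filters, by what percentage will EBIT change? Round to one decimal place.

-33.2%

At 75,820 units, contribution = 75,820 × £91.66 = £6,949,661.20.
Operating income = contribution − fixed costs = £6,949,661.20 − £3,581,300 = £3,368,361.20.
So DOL = total CM / EBIT = £6,949,661.20 / £3,368,361.20 = 2.0632.
Operating income changes by 2.0632 × -16.1% = -33.2%.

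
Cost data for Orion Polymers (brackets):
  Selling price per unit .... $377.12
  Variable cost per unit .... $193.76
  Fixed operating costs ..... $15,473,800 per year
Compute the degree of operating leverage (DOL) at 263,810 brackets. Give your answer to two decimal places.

1.47

Total contribution margin = 263,810 × $183.36 = $48,372,201.60.
EBIT = $48,372,201.60 − $15,473,800 = $32,898,401.60.
Degree of operating leverage = $48,372,201.60 / $32,898,401.60 = 1.4704.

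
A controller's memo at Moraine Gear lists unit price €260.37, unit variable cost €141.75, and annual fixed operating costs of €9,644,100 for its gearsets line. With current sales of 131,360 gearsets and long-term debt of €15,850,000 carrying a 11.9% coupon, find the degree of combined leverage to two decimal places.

Total contribution margin = 131,360 × €118.62 = €15,581,923.20.
EBIT = €15,581,923.20 − €9,644,100 = €5,937,823.20. Interest = €1,886,150.00.
DOL = €15,581,923.20 ÷ €5,937,823.20 = 2.6242; DFL = €5,937,823.20 ÷ €4,051,673.20 = 1.4655.
Combined leverage = 2.6242 × 1.4655 = 3.8458.

3.85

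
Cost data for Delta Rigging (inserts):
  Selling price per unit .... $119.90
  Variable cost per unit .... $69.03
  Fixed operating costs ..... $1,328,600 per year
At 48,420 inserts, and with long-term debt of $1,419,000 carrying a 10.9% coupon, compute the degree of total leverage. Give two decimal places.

Total contribution margin = 48,420 × $50.87 = $2,463,125.40.
Subtracting fixed costs: EBIT = $2,463,125.40 − $1,328,600 = $1,134,525.40. Interest = $154,671.00, so EBIT − I = $979,854.40.
DCL = contribution ÷ (EBIT − I) = $2,463,125.40 ÷ $979,854.40 = 2.5138.

2.51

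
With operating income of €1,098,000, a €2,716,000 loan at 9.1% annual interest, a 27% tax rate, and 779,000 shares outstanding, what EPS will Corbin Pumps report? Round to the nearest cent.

€0.80

Interest = €247,156.00, so EBT = €1,098,000 − €247,156.00 = €850,844.00.
Net income = €850,844.00 × (1 − 0.27) = €621,116.12.
EPS = €621,116.12 ÷ 779,000 = €0.80.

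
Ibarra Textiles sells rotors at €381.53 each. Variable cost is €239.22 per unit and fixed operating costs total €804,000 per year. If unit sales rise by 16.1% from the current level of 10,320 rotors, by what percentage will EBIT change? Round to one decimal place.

+35.6%

Total contribution margin = 10,320 × €142.31 = €1,468,639.20.
Operating income = contribution − fixed costs = €1,468,639.20 − €804,000 = €664,639.20.
So DOL = total CM / EBIT = €1,468,639.20 / €664,639.20 = 2.2097.
So EBIT moves 2.2097 × (+16.1%) = +35.6%.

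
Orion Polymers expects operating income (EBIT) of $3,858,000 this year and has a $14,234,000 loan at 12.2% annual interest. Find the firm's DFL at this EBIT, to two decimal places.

Interest = $1,736,548.00.
Degree of financial leverage = EBIT / (EBIT − interest) = $3,858,000 / $2,121,452.00 = 1.8186.

1.82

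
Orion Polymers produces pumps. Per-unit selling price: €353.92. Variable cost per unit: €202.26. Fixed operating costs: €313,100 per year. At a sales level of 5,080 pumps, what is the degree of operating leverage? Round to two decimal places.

1.68

Contribution at this volume is 5,080 × €151.66 = €770,432.80.
Operating income = contribution − fixed costs = €770,432.80 − €313,100 = €457,332.80.
DOL = contribution ÷ EBIT = €770,432.80 ÷ €457,332.80 = 1.6846.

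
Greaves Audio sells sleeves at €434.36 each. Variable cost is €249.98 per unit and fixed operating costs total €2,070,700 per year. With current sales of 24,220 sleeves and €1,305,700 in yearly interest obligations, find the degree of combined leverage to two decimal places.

At 24,220 units, contribution = 24,220 × €184.38 = €4,465,683.60.
Operating income = contribution − fixed costs = €4,465,683.60 − €2,070,700 = €2,394,983.60. Interest = €1,305,700.00, so EBIT − I = €1,089,283.60.
Degree of total leverage = total CM / (EBIT − interest) = €4,465,683.60 / €1,089,283.60 = 4.0997.

4.10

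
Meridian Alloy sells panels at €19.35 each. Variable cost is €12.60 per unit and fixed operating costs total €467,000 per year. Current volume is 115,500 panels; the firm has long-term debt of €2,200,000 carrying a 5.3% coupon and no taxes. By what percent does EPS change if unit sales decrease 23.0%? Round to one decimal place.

-91.5%

Total contribution margin = 115,500 × €6.75 = €779,625.00.
Operating income = contribution − fixed costs = €779,625.00 − €467,000 = €312,625.00.
After interest of €116,600.00, pre-tax earnings = €196,025.00.
DCL = total CM / (EBIT − I) = €779,625.00 / €196,025.00 = 3.9772.
%ΔEPS = DCL × %ΔSales = 3.9772 × -23.0% = -91.5%.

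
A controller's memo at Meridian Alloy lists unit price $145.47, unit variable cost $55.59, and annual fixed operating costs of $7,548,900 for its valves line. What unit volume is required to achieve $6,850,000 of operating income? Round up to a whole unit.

Unit CM = price − variable cost = $145.47 − $55.59 = $89.88.
Units = (FC + target) / CM = ($7,548,900 + $6,850,000) / $89.88 = 160,201.38, so 160,202 valves.

160,202 valves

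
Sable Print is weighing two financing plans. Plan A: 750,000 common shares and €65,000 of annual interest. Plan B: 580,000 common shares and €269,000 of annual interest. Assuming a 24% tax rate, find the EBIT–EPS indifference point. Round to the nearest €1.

At indifference, (EBIT − 65,000)(1 − t)/750,000 = (EBIT − 269,000)(1 − t)/580,000.
Cancelling (1 − t) and cross-multiplying: 580,000·(EBIT − 65,000) = 750,000·(EBIT − 269,000).
Solving, EBIT = (269,000·750,000 − 65,000·580,000) / (750,000 − 580,000) = 164,050,000,000 / 170,000 = 965,000.00.

€965,000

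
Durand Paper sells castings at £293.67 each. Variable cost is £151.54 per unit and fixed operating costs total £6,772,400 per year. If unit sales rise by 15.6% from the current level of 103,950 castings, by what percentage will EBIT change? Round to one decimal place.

Total contribution margin = 103,950 × £142.13 = £14,774,413.50.
Subtracting fixed costs: EBIT = £14,774,413.50 − £6,772,400 = £8,002,013.50.
So DOL = total CM / EBIT = £14,774,413.50 / £8,002,013.50 = 1.8463.
%ΔEBIT = DOL × %ΔSales = 1.8463 × +15.6% = +28.8%.

+28.8%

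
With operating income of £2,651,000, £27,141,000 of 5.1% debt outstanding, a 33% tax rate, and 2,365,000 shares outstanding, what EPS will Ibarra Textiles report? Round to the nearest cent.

Pre-tax income = £2,651,000 − £1,384,191.00 = £1,266,809.00.
After tax at 33%: net income = £1,266,809.00 × 0.67 = £848,762.03.
Per share: £848,762.03 / 2,365,000 shares = £0.36.

£0.36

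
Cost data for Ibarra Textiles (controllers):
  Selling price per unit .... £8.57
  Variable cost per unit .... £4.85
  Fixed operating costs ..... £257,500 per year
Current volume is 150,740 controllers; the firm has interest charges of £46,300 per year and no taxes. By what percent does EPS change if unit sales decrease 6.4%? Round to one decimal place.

At 150,740 units, contribution = 150,740 × £3.72 = £560,752.80.
Subtracting fixed costs: EBIT = £560,752.80 − £257,500 = £303,252.80.
After interest of £46,300.00, pre-tax earnings = £256,952.80.
Degree of combined leverage = contribution ÷ (EBIT − I) = £560,752.80 ÷ £256,952.80 = 2.1823.
EPS therefore changes by 2.1823 × (-6.4%) = -14.0%.

-14.0%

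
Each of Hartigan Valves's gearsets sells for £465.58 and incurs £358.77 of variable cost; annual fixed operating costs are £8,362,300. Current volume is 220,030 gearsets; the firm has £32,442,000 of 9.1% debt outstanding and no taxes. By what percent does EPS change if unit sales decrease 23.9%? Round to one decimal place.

Total contribution margin = 220,030 × £106.81 = £23,501,404.30.
Subtracting fixed costs: EBIT = £23,501,404.30 − £8,362,300 = £15,139,104.30.
After interest of £2,952,222.00, pre-tax earnings = £12,186,882.30.
Degree of combined leverage = contribution ÷ (EBIT − I) = £23,501,404.30 ÷ £12,186,882.30 = 1.9284.
EPS therefore changes by 1.9284 × (-23.9%) = -46.1%.

-46.1%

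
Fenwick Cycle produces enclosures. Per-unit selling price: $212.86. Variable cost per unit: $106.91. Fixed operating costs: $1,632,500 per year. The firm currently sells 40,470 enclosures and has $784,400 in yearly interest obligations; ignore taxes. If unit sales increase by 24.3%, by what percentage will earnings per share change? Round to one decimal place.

At 40,470 units, contribution = 40,470 × $105.95 = $4,287,796.50.
Operating income = contribution − fixed costs = $4,287,796.50 − $1,632,500 = $2,655,296.50.
After interest of $784,400.00, pre-tax earnings = $1,870,896.50.
DCL = total CM / (EBIT − I) = $4,287,796.50 / $1,870,896.50 = 2.2918.
%ΔEPS = DCL × %ΔSales = 2.2918 × +24.3% = +55.7%.

+55.7%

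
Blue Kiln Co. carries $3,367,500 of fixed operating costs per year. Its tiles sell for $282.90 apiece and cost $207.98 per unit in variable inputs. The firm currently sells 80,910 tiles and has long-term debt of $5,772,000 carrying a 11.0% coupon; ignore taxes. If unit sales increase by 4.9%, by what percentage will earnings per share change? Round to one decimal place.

Total contribution margin = 80,910 × $74.92 = $6,061,777.20.
EBIT = $6,061,777.20 − $3,367,500 = $2,694,277.20.
Interest = $634,920.00, so EBIT − I = $2,059,357.20.
Degree of combined leverage = contribution ÷ (EBIT − I) = $6,061,777.20 ÷ $2,059,357.20 = 2.9435.
%ΔEPS = DCL × %ΔSales = 2.9435 × +4.9% = +14.4%.

+14.4%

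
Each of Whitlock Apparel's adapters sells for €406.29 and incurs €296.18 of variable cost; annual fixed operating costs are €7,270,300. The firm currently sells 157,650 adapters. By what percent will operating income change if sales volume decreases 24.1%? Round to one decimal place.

-41.5%

Total contribution margin = 157,650 × €110.11 = €17,358,841.50.
EBIT = €17,358,841.50 − €7,270,300 = €10,088,541.50.
Degree of operating leverage = €17,358,841.50 / €10,088,541.50 = 1.7206.
Operating income changes by 1.7206 × -24.1% = -41.5%.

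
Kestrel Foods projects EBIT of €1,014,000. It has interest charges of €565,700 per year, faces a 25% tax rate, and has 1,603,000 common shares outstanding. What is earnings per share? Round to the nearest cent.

Interest = €565,700.00, so EBT = €1,014,000 − €565,700.00 = €448,300.00.
Net income = €448,300.00 × (1 − 0.25) = €336,225.00.
Per share: €336,225.00 / 1,603,000 shares = €0.21.

€0.21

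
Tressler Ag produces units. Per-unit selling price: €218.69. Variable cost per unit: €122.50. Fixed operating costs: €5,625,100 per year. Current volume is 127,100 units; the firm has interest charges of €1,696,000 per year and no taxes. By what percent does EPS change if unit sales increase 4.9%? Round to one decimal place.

+12.2%

Contribution at this volume is 127,100 × €96.19 = €12,225,749.00.
EBIT = €12,225,749.00 − €5,625,100 = €6,600,649.00.
After interest of €1,696,000.00, pre-tax earnings = €4,904,649.00.
Degree of combined leverage = contribution ÷ (EBIT − I) = €12,225,749.00 ÷ €4,904,649.00 = 2.4927.
%ΔEPS = DCL × %ΔSales = 2.4927 × +4.9% = +12.2%.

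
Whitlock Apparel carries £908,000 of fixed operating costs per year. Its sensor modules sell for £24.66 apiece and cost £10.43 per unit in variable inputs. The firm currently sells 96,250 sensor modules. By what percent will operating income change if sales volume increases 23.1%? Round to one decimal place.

Total contribution margin = 96,250 × £14.23 = £1,369,637.50.
Operating income = contribution − fixed costs = £1,369,637.50 − £908,000 = £461,637.50.
DOL = contribution ÷ EBIT = £1,369,637.50 ÷ £461,637.50 = 2.9669.
%ΔEBIT = DOL × %ΔSales = 2.9669 × +23.1% = +68.5%.

+68.5%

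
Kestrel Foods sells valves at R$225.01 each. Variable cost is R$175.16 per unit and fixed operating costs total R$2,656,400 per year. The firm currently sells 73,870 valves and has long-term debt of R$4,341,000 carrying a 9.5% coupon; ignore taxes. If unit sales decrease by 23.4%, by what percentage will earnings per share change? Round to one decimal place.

-140.4%

At 73,870 units, contribution = 73,870 × R$49.85 = R$3,682,419.50.
Operating income = contribution − fixed costs = R$3,682,419.50 − R$2,656,400 = R$1,026,019.50.
Interest = R$412,395.00, so EBIT − I = R$613,624.50.
DCL = total CM / (EBIT − I) = R$3,682,419.50 / R$613,624.50 = 6.0011.
%ΔEPS = DCL × %ΔSales = 6.0011 × -23.4% = -140.4%.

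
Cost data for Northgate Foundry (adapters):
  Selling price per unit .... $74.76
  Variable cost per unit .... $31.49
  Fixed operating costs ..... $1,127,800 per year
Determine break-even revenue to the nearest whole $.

CM per unit = $74.76 − $31.49 = $43.27; CM ratio = $43.27 / $74.76 = 0.5788.
Break-even revenue = fixed costs × price ÷ CM = $1,127,800 × $74.76 ÷ $43.27 = $1,948,563.

$1,948,563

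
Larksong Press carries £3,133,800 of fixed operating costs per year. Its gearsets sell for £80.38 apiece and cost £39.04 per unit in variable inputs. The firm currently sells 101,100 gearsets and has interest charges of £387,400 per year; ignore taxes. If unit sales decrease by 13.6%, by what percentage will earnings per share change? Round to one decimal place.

Total contribution margin = 101,100 × £41.34 = £4,179,474.00.
Subtracting fixed costs: EBIT = £4,179,474.00 − £3,133,800 = £1,045,674.00.
After interest of £387,400.00, pre-tax earnings = £658,274.00.
Degree of combined leverage = contribution ÷ (EBIT − I) = £4,179,474.00 ÷ £658,274.00 = 6.3491.
EPS therefore changes by 6.3491 × (-13.6%) = -86.3%.

-86.3%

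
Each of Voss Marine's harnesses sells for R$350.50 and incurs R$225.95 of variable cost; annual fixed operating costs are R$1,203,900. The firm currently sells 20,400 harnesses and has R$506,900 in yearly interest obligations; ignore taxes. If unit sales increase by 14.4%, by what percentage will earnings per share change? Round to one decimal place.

+44.1%

At 20,400 units, contribution = 20,400 × R$124.55 = R$2,540,820.00.
Operating income = contribution − fixed costs = R$2,540,820.00 − R$1,203,900 = R$1,336,920.00.
After interest of R$506,900.00, pre-tax earnings = R$830,020.00.
DCL = total CM / (EBIT − I) = R$2,540,820.00 / R$830,020.00 = 3.0612.
%ΔEPS = DCL × %ΔSales = 3.0612 × +14.4% = +44.1%.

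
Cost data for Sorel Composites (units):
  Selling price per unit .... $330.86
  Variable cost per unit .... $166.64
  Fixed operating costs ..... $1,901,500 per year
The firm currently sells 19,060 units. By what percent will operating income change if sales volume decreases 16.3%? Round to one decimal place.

-41.5%

Contribution at this volume is 19,060 × $164.22 = $3,130,033.20.
EBIT = $3,130,033.20 − $1,901,500 = $1,228,533.20.
DOL = contribution ÷ EBIT = $3,130,033.20 ÷ $1,228,533.20 = 2.5478.
%ΔEBIT = DOL × %ΔSales = 2.5478 × -16.3% = -41.5%.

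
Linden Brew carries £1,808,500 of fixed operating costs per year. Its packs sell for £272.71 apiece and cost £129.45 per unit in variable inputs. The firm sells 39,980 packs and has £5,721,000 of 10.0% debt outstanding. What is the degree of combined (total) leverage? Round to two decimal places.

Contribution at this volume is 39,980 × £143.26 = £5,727,534.80.
EBIT = £5,727,534.80 − £1,808,500 = £3,919,034.80. Interest = £572,100.00, so EBIT − I = £3,346,934.80.
DCL = contribution ÷ (EBIT − I) = £5,727,534.80 ÷ £3,346,934.80 = 1.7113.

1.71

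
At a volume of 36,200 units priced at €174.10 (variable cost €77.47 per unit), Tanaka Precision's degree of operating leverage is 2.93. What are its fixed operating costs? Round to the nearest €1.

Contribution at this volume is 36,200 × €96.63 = €3,498,006.00.
DOL = contribution / EBIT, so EBIT = €3,498,006.00 / 2.93 = €1,193,858.70.
And FC = contribution − EBIT = €3,498,006.00 − €1,193,858.70 = €2,304,147.

€2,304,147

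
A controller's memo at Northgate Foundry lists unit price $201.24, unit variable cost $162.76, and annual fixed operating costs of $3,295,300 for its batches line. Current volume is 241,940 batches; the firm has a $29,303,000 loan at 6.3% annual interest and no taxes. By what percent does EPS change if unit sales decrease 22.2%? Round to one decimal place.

At 241,940 units, contribution = 241,940 × $38.48 = $9,309,851.20.
Operating income = contribution − fixed costs = $9,309,851.20 − $3,295,300 = $6,014,551.20.
After interest of $1,846,089.00, pre-tax earnings = $4,168,462.20.
DCL = total CM / (EBIT − I) = $9,309,851.20 / $4,168,462.20 = 2.2334.
EPS therefore changes by 2.2334 × (-22.2%) = -49.6%.

-49.6%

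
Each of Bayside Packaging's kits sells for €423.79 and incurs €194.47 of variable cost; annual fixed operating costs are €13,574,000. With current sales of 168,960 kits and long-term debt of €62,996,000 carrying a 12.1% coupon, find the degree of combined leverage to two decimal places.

2.21

At 168,960 units, contribution = 168,960 × €229.32 = €38,745,907.20.
Operating income = contribution − fixed costs = €38,745,907.20 − €13,574,000 = €25,171,907.20. Interest = €7,622,516.00, so EBIT − I = €17,549,391.20.
DCL = contribution ÷ (EBIT − I) = €38,745,907.20 ÷ €17,549,391.20 = 2.2078.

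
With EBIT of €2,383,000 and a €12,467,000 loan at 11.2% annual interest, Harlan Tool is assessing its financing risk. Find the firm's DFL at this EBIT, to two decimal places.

Annual interest charges come to €1,396,304.00.
Degree of financial leverage = EBIT / (EBIT − interest) = €2,383,000 / €986,696.00 = 2.4151.

2.42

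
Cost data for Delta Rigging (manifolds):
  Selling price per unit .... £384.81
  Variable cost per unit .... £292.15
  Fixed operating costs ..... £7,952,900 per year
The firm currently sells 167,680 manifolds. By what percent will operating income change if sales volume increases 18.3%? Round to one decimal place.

Total contribution margin = 167,680 × £92.66 = £15,537,228.80.
Subtracting fixed costs: EBIT = £15,537,228.80 − £7,952,900 = £7,584,328.80.
Degree of operating leverage = £15,537,228.80 / £7,584,328.80 = 2.0486.
%ΔEBIT = DOL × %ΔSales = 2.0486 × +18.3% = +37.5%.

+37.5%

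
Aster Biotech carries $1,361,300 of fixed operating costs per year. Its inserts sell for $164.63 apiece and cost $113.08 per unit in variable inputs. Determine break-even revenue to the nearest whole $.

$4,347,446

CM per unit = $164.63 − $113.08 = $51.55; CM ratio = $51.55 / $164.63 = 0.3131.
Break-even sales = FC ÷ CM ratio = $1,361,300 × $164.63 / $51.55 = $4,347,446.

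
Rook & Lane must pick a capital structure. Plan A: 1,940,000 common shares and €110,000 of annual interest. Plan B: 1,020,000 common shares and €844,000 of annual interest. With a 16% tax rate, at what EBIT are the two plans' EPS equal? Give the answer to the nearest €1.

€1,657,783

Set EPS_A = EPS_B: (EBIT − €110,000)(1 − 0.16) ÷ 1,940,000 = (EBIT − €844,000)(1 − 0.16) ÷ 1,020,000.
Cancelling (1 − t) and cross-multiplying: 1,020,000·(EBIT − 110,000) = 1,940,000·(EBIT − 844,000).
EBIT × (1,940,000 − 1,020,000) = 844,000 × 1,940,000 − 110,000 × 1,020,000 = 1,525,160,000,000, so EBIT = 1,525,160,000,000 ÷ 920,000 = 1,657,782.61.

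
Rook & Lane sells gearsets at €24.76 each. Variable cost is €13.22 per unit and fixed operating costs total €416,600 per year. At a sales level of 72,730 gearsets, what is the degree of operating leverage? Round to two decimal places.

Total contribution margin = 72,730 × €11.54 = €839,304.20.
EBIT = €839,304.20 − €416,600 = €422,704.20.
So DOL = total CM / EBIT = €839,304.20 / €422,704.20 = 1.9856.

1.99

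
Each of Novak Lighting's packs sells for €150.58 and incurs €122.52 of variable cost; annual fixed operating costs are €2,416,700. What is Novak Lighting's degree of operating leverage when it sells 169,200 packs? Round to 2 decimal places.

At 169,200 units, contribution = 169,200 × €28.06 = €4,747,752.00.
Subtracting fixed costs: EBIT = €4,747,752.00 − €2,416,700 = €2,331,052.00.
So DOL = total CM / EBIT = €4,747,752.00 / €2,331,052.00 = 2.0367.

2.04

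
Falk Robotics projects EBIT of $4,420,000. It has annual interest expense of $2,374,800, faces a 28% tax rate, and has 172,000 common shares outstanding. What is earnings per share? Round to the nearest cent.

$8.56

Interest = $2,374,800.00, so EBT = $4,420,000 − $2,374,800.00 = $2,045,200.00.
Net income = $2,045,200.00 × (1 − 0.28) = $1,472,544.00.
Per share: $1,472,544.00 / 172,000 shares = $8.56.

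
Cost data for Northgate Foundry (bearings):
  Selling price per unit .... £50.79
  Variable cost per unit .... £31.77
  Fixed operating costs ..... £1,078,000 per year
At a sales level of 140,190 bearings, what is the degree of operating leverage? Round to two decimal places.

1.68

At 140,190 units, contribution = 140,190 × £19.02 = £2,666,413.80.
Subtracting fixed costs: EBIT = £2,666,413.80 − £1,078,000 = £1,588,413.80.
Degree of operating leverage = £2,666,413.80 / £1,588,413.80 = 1.6787.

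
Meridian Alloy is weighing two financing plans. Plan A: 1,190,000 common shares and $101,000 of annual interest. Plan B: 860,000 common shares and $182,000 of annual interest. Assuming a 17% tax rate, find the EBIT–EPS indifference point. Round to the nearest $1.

Set EPS_A = EPS_B: (EBIT − $101,000)(1 − 0.17) ÷ 1,190,000 = (EBIT − $182,000)(1 − 0.17) ÷ 860,000.
The (1 − t) factor cancels: (EBIT − 101,000) × 860,000 = (EBIT − 182,000) × 1,190,000.
Solving, EBIT = (182,000·1,190,000 − 101,000·860,000) / (1,190,000 − 860,000) = 129,720,000,000 / 330,000 = 393,090.91.

$393,091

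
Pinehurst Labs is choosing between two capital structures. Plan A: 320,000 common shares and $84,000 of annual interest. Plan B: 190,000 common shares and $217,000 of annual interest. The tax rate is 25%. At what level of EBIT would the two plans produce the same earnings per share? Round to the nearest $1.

Set EPS_A = EPS_B: (EBIT − $84,000)(1 − 0.25) ÷ 320,000 = (EBIT − $217,000)(1 − 0.25) ÷ 190,000.
Cancelling (1 − t) and cross-multiplying: 190,000·(EBIT − 84,000) = 320,000·(EBIT − 217,000).
EBIT × (320,000 − 190,000) = 217,000 × 320,000 − 84,000 × 190,000 = 53,480,000,000, so EBIT = 53,480,000,000 ÷ 130,000 = 411,384.62.

$411,385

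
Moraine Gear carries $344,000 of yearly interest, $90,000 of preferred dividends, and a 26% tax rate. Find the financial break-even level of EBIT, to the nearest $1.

Grossing the preferred dividend up to pre-tax terms: $90,000 / (1 − 0.26) = $121,621.62.
Financial break-even EBIT = interest + D_p ÷ (1 − t) = $344,000 + $121,621.62 = $465,621.62.

$465,622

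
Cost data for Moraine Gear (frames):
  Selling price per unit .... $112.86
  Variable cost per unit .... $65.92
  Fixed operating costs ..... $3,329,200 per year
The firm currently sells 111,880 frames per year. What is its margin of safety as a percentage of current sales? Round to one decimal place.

Each unit contributes $112.86 − $65.92 = $46.94. Break-even units = $3,329,200 ÷ $46.94 = 70,924.58; break-even revenue = 70,924.58 × $112.86 = $8,004,548.62.
Current sales = 111,880 × $112.86 = $12,626,776.80.
Margin of safety = ($12,626,776.80 − $8,004,548.62) ÷ $12,626,776.80 = 36.6%.

36.6%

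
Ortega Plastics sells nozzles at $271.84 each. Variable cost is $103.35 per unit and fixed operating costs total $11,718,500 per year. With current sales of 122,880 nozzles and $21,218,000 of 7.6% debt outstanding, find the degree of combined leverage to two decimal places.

2.81

Total contribution margin = 122,880 × $168.49 = $20,704,051.20.
EBIT = $20,704,051.20 − $11,718,500 = $8,985,551.20. Interest = $1,612,568.00.
DOL = $20,704,051.20 ÷ $8,985,551.20 = 2.3041; DFL = $8,985,551.20 ÷ $7,372,983.20 = 1.2187.
DCL = DOL × DFL = 2.3041 × 1.2187 = 2.8080.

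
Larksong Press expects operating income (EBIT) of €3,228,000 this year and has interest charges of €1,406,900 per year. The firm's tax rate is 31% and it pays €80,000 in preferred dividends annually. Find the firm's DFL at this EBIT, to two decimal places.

Interest = €1,406,900.00.
Pre-tax preferred-dividend burden = €80,000 ÷ (1 − 0.31) = €115,942.03.
DFL = EBIT ÷ [EBIT − I − D_p/(1−t)] = €3,228,000 ÷ [€3,228,000 − €1,406,900.00 − €115,942.03] = €3,228,000 ÷ €1,705,157.97 = 1.8931.

1.89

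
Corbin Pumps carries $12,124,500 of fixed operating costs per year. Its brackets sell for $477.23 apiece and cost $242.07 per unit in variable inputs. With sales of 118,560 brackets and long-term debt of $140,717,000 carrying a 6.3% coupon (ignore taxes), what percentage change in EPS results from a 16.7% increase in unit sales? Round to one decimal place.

Total contribution margin = 118,560 × $235.16 = $27,880,569.60.
Subtracting fixed costs: EBIT = $27,880,569.60 − $12,124,500 = $15,756,069.60.
Interest = $8,865,171.00, so EBIT − I = $6,890,898.60.
Degree of combined leverage = contribution ÷ (EBIT − I) = $27,880,569.60 ÷ $6,890,898.60 = 4.0460.
EPS therefore changes by 4.0460 × (+16.7%) = +67.6%.

+67.6%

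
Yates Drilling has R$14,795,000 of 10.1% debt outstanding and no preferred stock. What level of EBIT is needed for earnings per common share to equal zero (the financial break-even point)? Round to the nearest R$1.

R$1,494,295

Annual interest = 10.1% × R$14,795,000 = R$1,494,295.00.
With no preferred dividends, EPS = 0 when EBIT exactly covers interest, so the financial break-even EBIT is R$1,494,295.00.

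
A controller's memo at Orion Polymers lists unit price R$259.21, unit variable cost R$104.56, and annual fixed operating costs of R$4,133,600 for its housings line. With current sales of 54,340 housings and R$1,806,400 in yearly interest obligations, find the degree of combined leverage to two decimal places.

3.41

Contribution at this volume is 54,340 × R$154.65 = R$8,403,681.00.
Subtracting fixed costs: EBIT = R$8,403,681.00 − R$4,133,600 = R$4,270,081.00. Interest = R$1,806,400.00.
DOL = R$8,403,681.00 ÷ R$4,270,081.00 = 1.9680; DFL = R$4,270,081.00 ÷ R$2,463,681.00 = 1.7332.
Combined leverage = 1.9680 × 1.7332 = 3.4109.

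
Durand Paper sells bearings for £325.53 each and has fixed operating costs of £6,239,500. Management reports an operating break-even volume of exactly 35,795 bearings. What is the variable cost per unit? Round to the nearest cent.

£151.22

At break-even, FC = Q × (P − VC), so P − VC = £6,239,500 ÷ 35,795 = £174.3121.
Variable cost per unit = £325.53 − £174.3121 = £151.22.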